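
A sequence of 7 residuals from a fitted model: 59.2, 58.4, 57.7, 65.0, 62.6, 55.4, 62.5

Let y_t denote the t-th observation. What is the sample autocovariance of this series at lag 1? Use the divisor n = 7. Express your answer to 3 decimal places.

Mean ȳ = (59.2 + 58.4 + 57.7 + 65.0 + 62.6 + 55.4 + 62.5)/7 = 60.1143
Deviations: -0.9143, -1.7143, -2.4143, 4.8857, 2.4857, -4.7143, 2.3857
Σ_{t=1}^{6}(y_t−ȳ)(y_{t+1}−ȳ) = -16.9102
γ_1 = -16.9102 / 7 = -2.416

-2.416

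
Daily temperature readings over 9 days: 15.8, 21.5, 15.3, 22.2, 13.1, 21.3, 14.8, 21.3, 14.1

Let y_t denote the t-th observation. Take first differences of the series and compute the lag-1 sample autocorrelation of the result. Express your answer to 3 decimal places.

-0.885

First differences Δy: 5.7, -6.2, 6.9, -9.1, 8.2, -6.5, 6.5, -7.2
Mean of differences = -0.2125
Numerator Σ(Δy_t−Δȳ)(Δy_{t+1}−Δȳ) = -357.9677
Denominator Σ(Δy_t−Δȳ)² = 404.5688
r_1(Δy) = -357.9677 / 404.5688 = -0.885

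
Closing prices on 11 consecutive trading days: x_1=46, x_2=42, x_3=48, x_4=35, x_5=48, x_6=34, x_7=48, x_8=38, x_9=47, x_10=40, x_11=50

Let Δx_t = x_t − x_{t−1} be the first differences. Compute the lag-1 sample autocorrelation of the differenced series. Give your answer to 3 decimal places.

First differences Δx: -4, 6, -13, 13, -14, 14, -10, 9, -7, 10
Mean of differences = 0.4000
Numerator Σ(Δx_t−Δx̄)(Δx_{t+1}−Δx̄) = -1011.3600
Denominator Σ(Δx_t−Δx̄)² = 1110.4000
r_1(Δx) = -1011.3600 / 1110.4000 = -0.911

-0.911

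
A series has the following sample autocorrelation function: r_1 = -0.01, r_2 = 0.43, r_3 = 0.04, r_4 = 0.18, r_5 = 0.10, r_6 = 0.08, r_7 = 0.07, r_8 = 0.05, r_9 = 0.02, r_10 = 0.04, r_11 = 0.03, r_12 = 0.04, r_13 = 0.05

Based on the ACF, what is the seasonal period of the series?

2

The largest autocorrelation is r_2 = 0.43, with a weaker echo at lag 4 (0.18); the remaining lags stay at or below 0.10.
The dominant spike at lag 2 indicates a seasonal period of 2.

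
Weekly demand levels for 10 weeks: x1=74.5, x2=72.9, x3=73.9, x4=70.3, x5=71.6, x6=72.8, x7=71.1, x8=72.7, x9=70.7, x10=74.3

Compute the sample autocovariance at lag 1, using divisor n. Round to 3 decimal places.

Mean x̄ = (74.5 + 72.9 + 73.9 + 70.3 + 71.6 + 72.8 + 71.1 + 72.7 + 70.7 + 74.3)/10 = 72.4800
Σ_{t=1}^{9}(x_t−x̄)(x_{t+1}−x̄) = -4.3904
γ_1 = -4.3904 / 10 = -0.439

-0.439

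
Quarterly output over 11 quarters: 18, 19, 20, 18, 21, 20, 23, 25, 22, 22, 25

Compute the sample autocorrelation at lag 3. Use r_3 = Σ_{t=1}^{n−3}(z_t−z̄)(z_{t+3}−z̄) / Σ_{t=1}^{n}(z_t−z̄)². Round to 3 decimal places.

0.333

Mean z̄ = (18 + 19 + 20 + 18 + 21 + 20 + 23 + 25 + 22 + 22 + 25)/11 = 21.1818
Numerator Σ_{t=1}^{8}(z_t−z̄)(z_{t+3}−z̄) = 20.5372
Denominator Σ(z_t−z̄)² = 61.6364
r_3 = 20.5372 / 61.6364 = 0.333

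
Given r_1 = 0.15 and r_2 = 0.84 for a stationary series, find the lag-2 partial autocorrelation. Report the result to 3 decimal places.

φ_{22} = (r_2 − r_1²) / (1 − r_1²)
r_1² = (0.15)² = 0.0225
Numerator = 0.84 − 0.0225 = 0.8175; denominator = 1 − 0.0225 = 0.9775
φ_{22} = 0.8175 / 0.9775 = 0.836

0.836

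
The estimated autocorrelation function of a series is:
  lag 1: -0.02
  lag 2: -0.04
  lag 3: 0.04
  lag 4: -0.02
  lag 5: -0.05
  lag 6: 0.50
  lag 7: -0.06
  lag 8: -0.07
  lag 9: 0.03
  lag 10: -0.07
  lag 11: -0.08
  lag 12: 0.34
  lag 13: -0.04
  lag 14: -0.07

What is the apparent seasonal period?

6

The largest autocorrelation is r_6 = 0.50, with a weaker echo at lag 12 (0.34); the remaining lags stay at or below 0.04.
The dominant spike at lag 6 indicates a seasonal period of 6.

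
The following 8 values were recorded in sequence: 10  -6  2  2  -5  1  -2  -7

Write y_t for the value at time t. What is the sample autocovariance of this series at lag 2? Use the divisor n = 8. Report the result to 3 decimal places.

0.277

Mean ȳ = (10 − 6 + 2 + 2 − 5 + 1 − 2 − 7)/8 = -0.6250
Σ_{t=1}^{6}(y_t−ȳ)(y_{t+2}−ȳ) = 2.2188
γ_2 = 2.2188 / 8 = 0.277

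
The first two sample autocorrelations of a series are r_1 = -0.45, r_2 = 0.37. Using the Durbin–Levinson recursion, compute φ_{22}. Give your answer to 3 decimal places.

0.210

φ_{22} = (r_2 − r_1²) / (1 − r_1²)
r_1² = (-0.45)² = 0.2025
Numerator = 0.37 − 0.2025 = 0.1675; denominator = 1 − 0.2025 = 0.7975
φ_{22} = 0.1675 / 0.7975 = 0.210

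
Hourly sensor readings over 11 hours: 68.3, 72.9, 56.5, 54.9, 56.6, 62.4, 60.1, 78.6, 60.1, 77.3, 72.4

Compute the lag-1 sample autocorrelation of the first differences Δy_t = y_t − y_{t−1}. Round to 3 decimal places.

-0.632

First differences Δy: 4.6, -16.4, -1.6, 1.7, 5.8, -2.3, 18.5, -18.5, 17.2, -4.9
Mean of differences = 0.4100
Numerator Σ(Δy_t−Δȳ)(Δy_{t+1}−Δȳ) = -844.6521
Denominator Σ(Δy_t−Δȳ)² = 1337.1690
r_1(Δy) = -844.6521 / 1337.1690 = -0.632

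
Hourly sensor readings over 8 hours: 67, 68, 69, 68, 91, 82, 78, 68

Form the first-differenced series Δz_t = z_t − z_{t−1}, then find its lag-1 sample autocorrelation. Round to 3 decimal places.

First differences Δz: 1, 1, -1, 23, -9, -4, -10
Mean of differences = 0.1429
Numerator Σ(Δz_t−Δz̄)(Δz_{t+1}−Δz̄) = -155.4490
Denominator Σ(Δz_t−Δz̄)² = 728.8571
r_1(Δz) = -155.4490 / 728.8571 = -0.213

-0.213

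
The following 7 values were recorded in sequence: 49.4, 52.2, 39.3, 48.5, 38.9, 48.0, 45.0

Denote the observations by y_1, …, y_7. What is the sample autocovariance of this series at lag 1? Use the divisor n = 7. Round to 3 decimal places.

Mean ȳ = (49.4 + 52.2 + 39.3 + 48.5 + 38.9 + 48.0 + 45.0)/7 = 45.9000
Σ_{t=1}^{6}(y_t−ȳ)(y_{t+1}−ȳ) = -71.4800
γ_1 = -71.4800 / 7 = -10.211

-10.211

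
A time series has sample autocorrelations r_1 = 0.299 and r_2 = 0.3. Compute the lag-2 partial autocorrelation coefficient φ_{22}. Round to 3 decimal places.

0.231

φ_{22} = (r_2 − r_1²) / (1 − r_1²)
r_1² = (0.299)² = 0.089401
Numerator = 0.3 − 0.0894 = 0.2106; denominator = 1 − 0.0894 = 0.9106
φ_{22} = 0.2106 / 0.9106 = 0.231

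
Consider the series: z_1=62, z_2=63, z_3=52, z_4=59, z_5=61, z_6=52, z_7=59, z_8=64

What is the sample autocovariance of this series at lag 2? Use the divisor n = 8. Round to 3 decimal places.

-8.750

Mean z̄ = (62 + 63 + 52 + 59 + 61 + 52 + 59 + 64)/8 = 59.0000
Σ_{t=1}^{6}(z_t−z̄)(z_{t+2}−z̄) = -70.0000
γ_2 = -70.0000 / 8 = -8.750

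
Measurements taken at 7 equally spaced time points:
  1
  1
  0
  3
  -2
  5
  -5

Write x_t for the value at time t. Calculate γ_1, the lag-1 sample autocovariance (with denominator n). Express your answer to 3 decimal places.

Mean x̄ = (1 + 1 + 0 + 3 − 2 + 5 − 5)/7 = 0.4286
Deviations: 0.5714, 0.5714, -0.4286, 2.5714, -2.4286, 4.5714, -5.4286
Σ_{t=1}^{6}(x_t−x̄)(x_{t+1}−x̄) = -43.1837
γ_1 = -43.1837 / 7 = -6.169

-6.169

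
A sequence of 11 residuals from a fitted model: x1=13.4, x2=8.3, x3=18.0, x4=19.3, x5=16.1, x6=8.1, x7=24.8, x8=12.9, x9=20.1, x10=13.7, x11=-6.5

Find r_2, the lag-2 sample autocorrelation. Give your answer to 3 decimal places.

-0.108

Mean x̄ = (13.4 + 8.3 + 18.0 + 19.3 + 16.1 + 8.1 + 24.8 + 12.9 + 20.1 + 13.7 − 6.5)/11 = 13.4727
Numerator Σ_{t=1}^{9}(x_t−x̄)(x_{t+2}−x̄) = -74.4751
Denominator Σ(x_t−x̄)² = 688.5018
r_2 = -74.4751 / 688.5018 = -0.108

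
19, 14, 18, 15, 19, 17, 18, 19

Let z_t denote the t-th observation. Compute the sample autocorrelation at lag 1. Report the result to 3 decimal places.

-0.493

Mean z̄ = (19 + 14 + 18 + 15 + 19 + 17 + 18 + 19)/8 = 17.3750
Deviations from mean: 1.6250, -3.3750, 0.6250, -2.3750, 1.6250, -0.3750, 0.6250, 1.6250
Numerator Σ_{t=1}^{7}(z_t−z̄)(z_{t+1}−z̄) = -12.7656
Denominator Σ(z_t−z̄)² = 25.8750
r_1 = -12.7656 / 25.8750 = -0.493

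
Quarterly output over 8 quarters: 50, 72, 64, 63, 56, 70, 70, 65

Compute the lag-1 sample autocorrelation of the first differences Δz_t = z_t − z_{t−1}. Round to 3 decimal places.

-0.330

First differences Δz: 22, -8, -1, -7, 14, 0, -5
Mean of differences = 2.1429
Numerator Σ(Δz_t−Δz̄)(Δz_{t+1}−Δz̄) = -259.3061
Denominator Σ(Δz_t−Δz̄)² = 786.8571
r_1(Δz) = -259.3061 / 786.8571 = -0.330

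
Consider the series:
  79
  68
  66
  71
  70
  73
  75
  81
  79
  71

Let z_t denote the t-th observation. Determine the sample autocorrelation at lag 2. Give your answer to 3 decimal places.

Mean z̄ = (79 + 68 + 66 + 71 + 70 + 73 + 75 + 81 + 79 + 71)/10 = 73.3000
Numerator Σ_{t=1}^{8}(z_t−z̄)(z_{t+2}−z̄) = -20.5800
Denominator Σ(z_t−z̄)² = 230.1000
r_2 = -20.5800 / 230.1000 = -0.089

-0.089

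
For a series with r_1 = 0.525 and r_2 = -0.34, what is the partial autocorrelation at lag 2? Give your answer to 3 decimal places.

-0.850

φ_{22} = (r_2 − r_1²) / (1 − r_1²)
r_1² = (0.525)² = 0.275625
Numerator = -0.34 − 0.2756 = -0.6156; denominator = 1 − 0.2756 = 0.7244
φ_{22} = -0.6156 / 0.7244 = -0.850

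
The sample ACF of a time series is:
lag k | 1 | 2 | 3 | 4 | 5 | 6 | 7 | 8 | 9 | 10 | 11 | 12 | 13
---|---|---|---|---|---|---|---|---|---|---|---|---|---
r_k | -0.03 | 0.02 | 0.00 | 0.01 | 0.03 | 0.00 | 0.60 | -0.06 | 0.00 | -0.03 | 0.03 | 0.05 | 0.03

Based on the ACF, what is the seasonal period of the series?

The largest autocorrelation is r_7 = 0.60; the remaining lags stay at or below 0.05.
The dominant spike at lag 7 indicates a seasonal period of 7.

7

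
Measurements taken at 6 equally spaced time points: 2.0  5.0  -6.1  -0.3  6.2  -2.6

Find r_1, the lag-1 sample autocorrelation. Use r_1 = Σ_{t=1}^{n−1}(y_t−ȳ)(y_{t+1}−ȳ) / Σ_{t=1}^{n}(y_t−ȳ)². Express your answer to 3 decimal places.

-0.373

Mean ȳ = (2.0 + 5.0 − 6.1 − 0.3 + 6.2 − 2.6)/6 = 0.7000
Deviations from mean: 1.3000, 4.3000, -6.8000, -1.0000, 5.5000, -3.3000
Numerator Σ_{t=1}^{5}(y_t−ȳ)(y_{t+1}−ȳ) = -40.5000
Denominator Σ(y_t−ȳ)² = 108.5600
r_1 = -40.5000 / 108.5600 = -0.373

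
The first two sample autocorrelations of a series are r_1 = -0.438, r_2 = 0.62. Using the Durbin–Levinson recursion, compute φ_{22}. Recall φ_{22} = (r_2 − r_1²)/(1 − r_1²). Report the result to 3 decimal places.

φ_{22} = (r_2 − r_1²) / (1 − r_1²)
r_1² = (-0.438)² = 0.191844
Numerator = 0.62 − 0.1918 = 0.4282; denominator = 1 − 0.1918 = 0.8082
φ_{22} = 0.4282 / 0.8082 = 0.530

0.530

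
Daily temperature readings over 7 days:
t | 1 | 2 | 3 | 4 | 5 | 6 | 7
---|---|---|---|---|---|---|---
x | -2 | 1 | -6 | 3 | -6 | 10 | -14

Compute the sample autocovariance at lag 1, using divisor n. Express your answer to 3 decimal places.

-34.857

Mean x̄ = (-2 + 1 − 6 + 3 − 6 + 10 − 14)/7 = -2.0000
Σ_{t=1}^{6}(x_t−x̄)(x_{t+1}−x̄) = -244.0000
γ_1 = -244.0000 / 7 = -34.857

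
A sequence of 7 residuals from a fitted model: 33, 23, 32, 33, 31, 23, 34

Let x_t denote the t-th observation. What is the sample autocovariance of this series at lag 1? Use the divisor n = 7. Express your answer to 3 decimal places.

-8.880

Mean x̄ = (33 + 23 + 32 + 33 + 31 + 23 + 34)/7 = 29.8571
Deviations: 3.1429, -6.8571, 2.1429, 3.1429, 1.1429, -6.8571, 4.1429
Σ_{t=1}^{6}(x_t−x̄)(x_{t+1}−x̄) = -62.1633
γ_1 = -62.1633 / 7 = -8.880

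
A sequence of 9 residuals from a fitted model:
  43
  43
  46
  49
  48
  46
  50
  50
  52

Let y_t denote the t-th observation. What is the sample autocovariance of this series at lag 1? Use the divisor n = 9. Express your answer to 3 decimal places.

4.274

Mean ȳ = (43 + 43 + 46 + 49 + 48 + 46 + 50 + 50 + 52)/9 = 47.4444
Σ_{t=1}^{8}(y_t−ȳ)(y_{t+1}−ȳ) = 38.4691
γ_1 = 38.4691 / 9 = 4.274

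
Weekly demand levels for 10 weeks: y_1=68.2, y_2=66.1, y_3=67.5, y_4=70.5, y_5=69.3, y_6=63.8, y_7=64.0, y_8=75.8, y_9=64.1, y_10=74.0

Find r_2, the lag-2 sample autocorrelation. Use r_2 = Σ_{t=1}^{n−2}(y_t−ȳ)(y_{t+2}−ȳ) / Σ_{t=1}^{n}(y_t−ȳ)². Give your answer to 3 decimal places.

0.046

Mean ȳ = (68.2 + 66.1 + 67.5 + 70.5 + 69.3 + 63.8 + 64.0 + 75.8 + 64.1 + 74.0)/10 = 68.3300
Numerator Σ_{t=1}^{8}(y_t−ȳ)(y_{t+2}−ȳ) = 7.2652
Denominator Σ(y_t−ȳ)² = 156.4410
r_2 = 7.2652 / 156.4410 = 0.046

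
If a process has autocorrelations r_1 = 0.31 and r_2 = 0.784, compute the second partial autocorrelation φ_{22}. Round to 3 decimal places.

φ_{22} = (r_2 − r_1²) / (1 − r_1²)
r_1² = (0.31)² = 0.0961
Numerator = 0.784 − 0.0961 = 0.6879; denominator = 1 − 0.0961 = 0.9039
φ_{22} = 0.6879 / 0.9039 = 0.761

0.761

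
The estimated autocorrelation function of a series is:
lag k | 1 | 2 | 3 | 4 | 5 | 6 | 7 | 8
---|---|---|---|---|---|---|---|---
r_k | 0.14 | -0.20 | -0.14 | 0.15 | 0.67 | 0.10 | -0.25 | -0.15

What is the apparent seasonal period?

The largest autocorrelation is r_5 = 0.67; the remaining lags stay at or below 0.15.
The dominant spike at lag 5 indicates a seasonal period of 5.

5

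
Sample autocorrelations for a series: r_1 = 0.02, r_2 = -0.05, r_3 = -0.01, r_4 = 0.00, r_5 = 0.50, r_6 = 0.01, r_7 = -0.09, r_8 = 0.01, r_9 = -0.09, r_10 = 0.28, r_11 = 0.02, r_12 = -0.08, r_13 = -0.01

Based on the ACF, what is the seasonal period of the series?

The largest autocorrelation is r_5 = 0.50, with a weaker echo at lag 10 (0.28); the remaining lags stay at or below 0.02.
The dominant spike at lag 5 indicates a seasonal period of 5.

5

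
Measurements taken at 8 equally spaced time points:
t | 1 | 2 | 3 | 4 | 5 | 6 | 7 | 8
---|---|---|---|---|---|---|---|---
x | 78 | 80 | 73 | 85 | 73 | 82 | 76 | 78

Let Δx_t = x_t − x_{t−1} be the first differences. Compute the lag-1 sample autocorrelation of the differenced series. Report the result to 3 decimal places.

-0.900

First differences Δx: 2, -7, 12, -12, 9, -6, 2
Mean of differences = 0.0000
Numerator Σ(Δx_t−Δx̄)(Δx_{t+1}−Δx̄) = -416.0000
Denominator Σ(Δx_t−Δx̄)² = 462.0000
r_1(Δx) = -416.0000 / 462.0000 = -0.900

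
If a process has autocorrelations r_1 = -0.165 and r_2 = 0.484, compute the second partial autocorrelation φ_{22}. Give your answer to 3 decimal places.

φ_{22} = (r_2 − r_1²) / (1 − r_1²)
r_1² = (-0.165)² = 0.027225
Numerator = 0.484 − 0.0272 = 0.4568; denominator = 1 − 0.0272 = 0.9728
φ_{22} = 0.4568 / 0.9728 = 0.470

0.470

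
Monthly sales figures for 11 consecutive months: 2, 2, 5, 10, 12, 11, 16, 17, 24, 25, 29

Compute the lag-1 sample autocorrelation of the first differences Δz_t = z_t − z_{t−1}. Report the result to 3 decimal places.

First differences Δz: 0, 3, 5, 2, -1, 5, 1, 7, 1, 4
Mean of differences = 2.7000
Numerator Σ(Δz_t−Δz̄)(Δz_{t+1}−Δz̄) = -28.3900
Denominator Σ(Δz_t−Δz̄)² = 58.1000
r_1(Δz) = -28.3900 / 58.1000 = -0.489

-0.489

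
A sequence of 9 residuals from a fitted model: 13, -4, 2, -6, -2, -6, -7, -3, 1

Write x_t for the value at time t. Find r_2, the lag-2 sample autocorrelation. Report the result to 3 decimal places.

0.254

Mean x̄ = (13 − 4 + 2 − 6 − 2 − 6 − 7 − 3 + 1)/9 = -1.3333
Σ(x_t−x̄)(x_{t+2}−x̄) = (47.7778) + (12.4444) + (-2.2222) + (21.7778) + (3.7778) + (7.7778) + (-13.2222) = 78.1111
Denominator Σ(x_t−x̄)² = 308.0000
r_2 = 78.1111 / 308.0000 = 0.254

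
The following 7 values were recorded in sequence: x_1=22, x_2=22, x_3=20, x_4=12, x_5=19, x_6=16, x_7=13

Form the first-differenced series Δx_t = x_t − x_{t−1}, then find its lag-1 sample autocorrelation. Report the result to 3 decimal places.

First differences Δx: 0, -2, -8, 7, -3, -3
Mean of differences = -1.5000
Numerator Σ(Δx_t−Δx̄)(Δx_{t+1}−Δx̄) = -63.2500
Denominator Σ(Δx_t−Δx̄)² = 121.5000
r_1(Δx) = -63.2500 / 121.5000 = -0.521

-0.521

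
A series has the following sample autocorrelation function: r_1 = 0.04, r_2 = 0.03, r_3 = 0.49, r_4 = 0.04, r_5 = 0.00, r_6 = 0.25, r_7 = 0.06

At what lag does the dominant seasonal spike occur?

The largest autocorrelation is r_3 = 0.49, with a weaker echo at lag 6 (0.25); the remaining lags stay at or below 0.06.
The dominant spike at lag 3 indicates a seasonal period of 3.

3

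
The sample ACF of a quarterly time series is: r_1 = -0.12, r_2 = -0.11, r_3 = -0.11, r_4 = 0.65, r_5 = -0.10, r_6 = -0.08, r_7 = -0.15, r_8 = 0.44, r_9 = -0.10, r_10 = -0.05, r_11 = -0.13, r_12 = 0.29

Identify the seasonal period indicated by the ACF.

The largest autocorrelation is r_4 = 0.65, with weaker echoes at lags 8 (0.44) and 12 (0.29); the remaining lags stay at or below -0.05.
The dominant spike at lag 4 indicates a seasonal period of 4.

4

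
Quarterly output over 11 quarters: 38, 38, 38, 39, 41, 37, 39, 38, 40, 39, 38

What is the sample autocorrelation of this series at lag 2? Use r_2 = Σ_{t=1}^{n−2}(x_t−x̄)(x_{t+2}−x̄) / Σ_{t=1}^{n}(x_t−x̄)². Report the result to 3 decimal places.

Mean x̄ = (38 + 38 + 38 + 39 + 41 + 37 + 39 + 38 + 40 + 39 + 38)/11 = 38.6364
Numerator Σ_{t=1}^{9}(x_t−x̄)(x_{t+2}−x̄) = -0.6281
Denominator Σ(x_t−x̄)² = 12.5455
r_2 = -0.6281 / 12.5455 = -0.050

-0.050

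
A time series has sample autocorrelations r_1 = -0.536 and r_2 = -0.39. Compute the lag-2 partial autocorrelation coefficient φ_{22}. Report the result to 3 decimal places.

-0.950

φ_{22} = (r_2 − r_1²) / (1 − r_1²)
r_1² = (-0.536)² = 0.287296
Numerator = -0.39 − 0.2873 = -0.6773; denominator = 1 − 0.2873 = 0.7127
φ_{22} = -0.6773 / 0.7127 = -0.950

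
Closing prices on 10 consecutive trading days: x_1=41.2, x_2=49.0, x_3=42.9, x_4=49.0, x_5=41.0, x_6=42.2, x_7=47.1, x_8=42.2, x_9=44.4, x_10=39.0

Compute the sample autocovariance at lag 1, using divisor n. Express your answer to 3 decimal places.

-4.736

Mean x̄ = (41.2 + 49.0 + 42.9 + 49.0 + 41.0 + 42.2 + 47.1 + 42.2 + 44.4 + 39.0)/10 = 43.8000
Σ_{t=1}^{9}(x_t−x̄)(x_{t+1}−x̄) = -47.3600
γ_1 = -47.3600 / 10 = -4.736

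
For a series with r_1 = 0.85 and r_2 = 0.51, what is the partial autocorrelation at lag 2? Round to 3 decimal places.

-0.766

φ_{22} = (r_2 − r_1²) / (1 − r_1²)
r_1² = (0.85)² = 0.7225
Numerator = 0.51 − 0.7225 = -0.2125; denominator = 1 − 0.7225 = 0.2775
φ_{22} = -0.2125 / 0.2775 = -0.766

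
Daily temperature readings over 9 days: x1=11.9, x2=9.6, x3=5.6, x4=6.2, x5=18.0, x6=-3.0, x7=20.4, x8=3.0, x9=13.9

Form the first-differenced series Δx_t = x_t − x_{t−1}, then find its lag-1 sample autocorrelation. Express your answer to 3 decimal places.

-0.841

First differences Δx: -2.3, -4.0, 0.6, 11.8, -21.0, 23.4, -17.4, 10.9
Mean of differences = 0.2500
Numerator Σ(Δx_t−Δx̄)(Δx_{t+1}−Δx̄) = -1320.5525
Denominator Σ(Δx_t−Δx̄)² = 1570.5200
r_1(Δx) = -1320.5525 / 1570.5200 = -0.841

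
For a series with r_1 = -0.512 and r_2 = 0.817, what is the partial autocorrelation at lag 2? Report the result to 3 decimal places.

φ_{22} = (r_2 − r_1²) / (1 − r_1²)
r_1² = (-0.512)² = 0.262144
Numerator = 0.817 − 0.2621 = 0.5549; denominator = 1 − 0.2621 = 0.7379
φ_{22} = 0.5549 / 0.7379 = 0.752

0.752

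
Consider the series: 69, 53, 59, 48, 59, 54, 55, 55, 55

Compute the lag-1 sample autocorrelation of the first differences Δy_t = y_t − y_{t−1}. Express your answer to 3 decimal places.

-0.640

First differences Δy: -16, 6, -11, 11, -5, 1, 0, 0
Mean of differences = -1.7500
Numerator Σ(Δy_t−Δȳ)(Δy_{t+1}−Δȳ) = -342.5625
Denominator Σ(Δy_t−Δȳ)² = 535.5000
r_1(Δy) = -342.5625 / 535.5000 = -0.640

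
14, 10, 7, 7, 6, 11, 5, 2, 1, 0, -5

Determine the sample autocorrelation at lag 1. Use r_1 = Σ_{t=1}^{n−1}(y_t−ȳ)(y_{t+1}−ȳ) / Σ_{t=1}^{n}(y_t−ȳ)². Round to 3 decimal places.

Mean ȳ = (14 + 10 + 7 + 7 + 6 + 11 + 5 + 2 + 1 + 0 − 5)/11 = 5.2727
Numerator Σ_{t=1}^{10}(y_t−ȳ)(y_{t+1}−ȳ) = 147.8347
Denominator Σ(y_t−ȳ)² = 300.1818
r_1 = 147.8347 / 300.1818 = 0.492

0.492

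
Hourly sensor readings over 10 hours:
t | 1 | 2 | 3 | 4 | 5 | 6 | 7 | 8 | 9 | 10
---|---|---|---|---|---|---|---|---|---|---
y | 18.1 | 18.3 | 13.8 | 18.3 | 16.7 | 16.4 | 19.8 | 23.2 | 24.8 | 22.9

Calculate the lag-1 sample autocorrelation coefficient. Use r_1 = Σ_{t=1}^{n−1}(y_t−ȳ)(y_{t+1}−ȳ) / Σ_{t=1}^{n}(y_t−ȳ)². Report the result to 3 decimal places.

Mean ȳ = (18.1 + 18.3 + 13.8 + 18.3 + 16.7 + 16.4 + 19.8 + 23.2 + 24.8 + 22.9)/10 = 19.2300
Numerator Σ_{t=1}^{9}(y_t−ȳ)(y_{t+1}−ȳ) = 63.8681
Denominator Σ(y_t−ȳ)² = 107.4810
r_1 = 63.8681 / 107.4810 = 0.594

0.594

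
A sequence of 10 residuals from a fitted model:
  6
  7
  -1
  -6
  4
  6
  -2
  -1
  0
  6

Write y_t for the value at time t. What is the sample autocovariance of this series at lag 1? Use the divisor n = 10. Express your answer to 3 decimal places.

Mean ȳ = (6 + 7 − 1 − 6 + 4 + 6 − 2 − 1 + 0 + 6)/10 = 1.9000
Σ_{t=1}^{9}(y_t−ȳ)(y_{t+1}−ȳ) = 14.0900
γ_1 = 14.0900 / 10 = 1.409

1.409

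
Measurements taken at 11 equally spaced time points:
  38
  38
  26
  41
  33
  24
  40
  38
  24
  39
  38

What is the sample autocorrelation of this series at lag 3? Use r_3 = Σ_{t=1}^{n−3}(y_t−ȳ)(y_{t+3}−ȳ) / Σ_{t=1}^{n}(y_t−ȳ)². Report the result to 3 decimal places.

Mean ȳ = (38 + 38 + 26 + 41 + 33 + 24 + 40 + 38 + 24 + 39 + 38)/11 = 34.4545
Numerator Σ_{t=1}^{8}(y_t−ȳ)(y_{t+3}−ȳ) = 284.6529
Denominator Σ(y_t−ȳ)² = 436.7273
r_3 = 284.6529 / 436.7273 = 0.652

0.652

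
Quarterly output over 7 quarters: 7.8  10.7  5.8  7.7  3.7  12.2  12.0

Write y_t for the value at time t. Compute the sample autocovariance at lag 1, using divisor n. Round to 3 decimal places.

Mean ȳ = (7.8 + 10.7 + 5.8 + 7.7 + 3.7 + 12.2 + 12.0)/7 = 8.5571
Σ_{t=1}^{6}(y_t−ȳ)(y_{t+1}−ȳ) = -6.1561
γ_1 = -6.1561 / 7 = -0.879

-0.879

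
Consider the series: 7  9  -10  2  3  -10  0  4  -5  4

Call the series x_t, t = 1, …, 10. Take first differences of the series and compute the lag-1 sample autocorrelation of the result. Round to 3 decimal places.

First differences Δx: 2, -19, 12, 1, -13, 10, 4, -9, 9
Mean of differences = -0.3333
Numerator Σ(Δx_t−Δx̄)(Δx_{t+1}−Δx̄) = -478.7778
Denominator Σ(Δx_t−Δx̄)² = 956.0000
r_1(Δx) = -478.7778 / 956.0000 = -0.501

-0.501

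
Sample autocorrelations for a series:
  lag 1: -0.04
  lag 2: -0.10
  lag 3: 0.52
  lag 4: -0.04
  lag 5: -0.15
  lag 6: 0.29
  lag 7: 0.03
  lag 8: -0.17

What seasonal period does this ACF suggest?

The largest autocorrelation is r_3 = 0.52, with a weaker echo at lag 6 (0.29); the remaining lags stay at or below 0.03.
The dominant spike at lag 3 indicates a seasonal period of 3.

3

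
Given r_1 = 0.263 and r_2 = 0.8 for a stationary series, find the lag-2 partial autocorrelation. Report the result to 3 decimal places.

0.785

φ_{22} = (r_2 − r_1²) / (1 − r_1²)
r_1² = (0.263)² = 0.069169
Numerator = 0.8 − 0.0692 = 0.7308; denominator = 1 − 0.0692 = 0.9308
φ_{22} = 0.7308 / 0.9308 = 0.785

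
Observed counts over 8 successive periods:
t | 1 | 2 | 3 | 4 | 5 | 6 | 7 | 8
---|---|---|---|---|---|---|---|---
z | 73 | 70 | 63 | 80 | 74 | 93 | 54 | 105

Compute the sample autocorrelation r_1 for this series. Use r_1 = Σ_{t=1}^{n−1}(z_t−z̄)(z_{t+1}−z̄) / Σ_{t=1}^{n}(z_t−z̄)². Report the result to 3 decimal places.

-0.541

Mean z̄ = (73 + 70 + 63 + 80 + 74 + 93 + 54 + 105)/8 = 76.5000
Σ(z_t−z̄)(z_{t+1}−z̄) = (22.7500) + (87.7500) + (-47.2500) + (-8.7500) + (-41.2500) + (-371.2500) + (-641.2500) = -999.2500
Denominator Σ(z_t−z̄)² = 1846.0000
r_1 = -999.2500 / 1846.0000 = -0.541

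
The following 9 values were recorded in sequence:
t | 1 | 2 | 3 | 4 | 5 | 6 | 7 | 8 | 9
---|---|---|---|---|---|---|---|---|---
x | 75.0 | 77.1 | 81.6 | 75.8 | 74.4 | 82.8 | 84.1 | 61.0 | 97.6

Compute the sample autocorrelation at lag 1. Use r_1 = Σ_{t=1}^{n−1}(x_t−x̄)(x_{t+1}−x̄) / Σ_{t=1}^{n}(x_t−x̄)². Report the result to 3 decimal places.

-0.545

Mean x̄ = (75.0 + 77.1 + 81.6 + 75.8 + 74.4 + 82.8 + 84.1 + 61.0 + 97.6)/9 = 78.8222
Numerator Σ_{t=1}^{8}(x_t−x̄)(x_{t+1}−x̄) = -418.5516
Denominator Σ(x_t−x̄)² = 767.8956
r_1 = -418.5516 / 767.8956 = -0.545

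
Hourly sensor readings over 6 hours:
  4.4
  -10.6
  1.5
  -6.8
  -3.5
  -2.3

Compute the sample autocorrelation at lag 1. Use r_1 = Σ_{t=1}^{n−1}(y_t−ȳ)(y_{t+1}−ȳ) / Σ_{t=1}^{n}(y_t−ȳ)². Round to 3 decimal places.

-0.711

Mean ȳ = (4.4 − 10.6 + 1.5 − 6.8 − 3.5 − 2.3)/6 = -2.8833
Deviations from mean: 7.2833, -7.7167, 4.3833, -3.9167, -0.6167, 0.5833
Σ(y_t−ȳ)(y_{t+1}−ȳ) = (-56.2031) + (-33.8247) + (-17.1681) + (2.4153) + (-0.3597) = -105.1403
Denominator Σ(y_t−ȳ)² = 147.8683
r_1 = -105.1403 / 147.8683 = -0.711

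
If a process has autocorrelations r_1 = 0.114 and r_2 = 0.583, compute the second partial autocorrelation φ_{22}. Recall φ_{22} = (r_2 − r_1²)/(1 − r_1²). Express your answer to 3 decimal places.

0.578

φ_{22} = (r_2 − r_1²) / (1 − r_1²)
r_1² = (0.114)² = 0.012996
Numerator = 0.583 − 0.0130 = 0.5700; denominator = 1 − 0.0130 = 0.9870
φ_{22} = 0.5700 / 0.9870 = 0.578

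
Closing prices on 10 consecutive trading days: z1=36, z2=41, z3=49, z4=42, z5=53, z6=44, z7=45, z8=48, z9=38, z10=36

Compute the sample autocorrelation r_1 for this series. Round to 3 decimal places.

Mean z̄ = (36 + 41 + 49 + 42 + 53 + 44 + 45 + 48 + 38 + 36)/10 = 43.2000
Numerator Σ_{t=1}^{9}(z_t−z̄)(z_{t+1}−z̄) = 14.7600
Denominator Σ(z_t−z̄)² = 293.6000
r_1 = 14.7600 / 293.6000 = 0.050

0.050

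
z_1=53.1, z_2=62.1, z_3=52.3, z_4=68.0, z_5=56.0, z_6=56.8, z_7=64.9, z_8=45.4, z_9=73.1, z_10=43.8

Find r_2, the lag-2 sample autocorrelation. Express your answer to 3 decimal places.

Mean z̄ = (53.1 + 62.1 + 52.3 + 68.0 + 56.0 + 56.8 + 64.9 + 45.4 + 73.1 + 43.8)/10 = 57.5500
Numerator Σ_{t=1}^{8}(z_t−z̄)(z_{t+2}−z̄) = 350.2850
Denominator Σ(z_t−z̄)² = 812.7450
r_2 = 350.2850 / 812.7450 = 0.431

0.431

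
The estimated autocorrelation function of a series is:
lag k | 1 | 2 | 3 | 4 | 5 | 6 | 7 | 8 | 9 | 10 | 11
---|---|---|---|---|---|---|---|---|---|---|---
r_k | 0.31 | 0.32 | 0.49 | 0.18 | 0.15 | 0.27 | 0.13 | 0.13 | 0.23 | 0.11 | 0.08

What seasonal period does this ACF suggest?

3

The largest autocorrelation is r_3 = 0.49; the remaining lags stay at or below 0.32.
The dominant spike at lag 3 indicates a seasonal period of 3.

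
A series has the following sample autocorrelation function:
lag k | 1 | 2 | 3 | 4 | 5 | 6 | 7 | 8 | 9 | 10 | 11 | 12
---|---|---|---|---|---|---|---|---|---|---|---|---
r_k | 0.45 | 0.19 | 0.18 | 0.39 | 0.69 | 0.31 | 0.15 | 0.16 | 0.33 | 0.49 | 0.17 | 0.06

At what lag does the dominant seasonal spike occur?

5

The largest autocorrelation is r_5 = 0.69, with a weaker echo at lag 10 (0.49); the remaining lags stay at or below 0.45. The elevated value at lag 1 (0.45), dropping to 0.19 at lag 2, reflects decaying short-term dependence rather than seasonality.
The dominant spike at lag 5 indicates a seasonal period of 5.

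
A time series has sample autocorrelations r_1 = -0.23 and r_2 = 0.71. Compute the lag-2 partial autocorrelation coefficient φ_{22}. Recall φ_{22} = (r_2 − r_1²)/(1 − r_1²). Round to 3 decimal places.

0.694

φ_{22} = (r_2 − r_1²) / (1 − r_1²)
r_1² = (-0.23)² = 0.0529
Numerator = 0.71 − 0.0529 = 0.6571; denominator = 1 − 0.0529 = 0.9471
φ_{22} = 0.6571 / 0.9471 = 0.694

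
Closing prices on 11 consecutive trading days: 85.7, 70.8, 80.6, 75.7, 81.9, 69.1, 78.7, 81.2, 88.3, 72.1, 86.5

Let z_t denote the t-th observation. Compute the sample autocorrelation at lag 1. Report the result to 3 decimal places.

-0.475

Mean z̄ = (85.7 + 70.8 + 80.6 + 75.7 + 81.9 + 69.1 + 78.7 + 81.2 + 88.3 + 72.1 + 86.5)/11 = 79.1455
Numerator Σ_{t=1}^{10}(z_t−z̄)(z_{t+1}−z̄) = -202.9584
Denominator Σ(z_t−z̄)² = 427.0473
r_1 = -202.9584 / 427.0473 = -0.475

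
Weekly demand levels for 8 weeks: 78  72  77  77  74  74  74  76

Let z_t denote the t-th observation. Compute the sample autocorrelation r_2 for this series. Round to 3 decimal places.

-0.157

Mean z̄ = (78 + 72 + 77 + 77 + 74 + 74 + 74 + 76)/8 = 75.2500
Σ(z_t−z̄)(z_{t+2}−z̄) = (4.8125) + (-5.6875) + (-2.1875) + (-2.1875) + (1.5625) + (-0.9375) = -4.6250
Denominator Σ(z_t−z̄)² = 29.5000
r_2 = -4.6250 / 29.5000 = -0.157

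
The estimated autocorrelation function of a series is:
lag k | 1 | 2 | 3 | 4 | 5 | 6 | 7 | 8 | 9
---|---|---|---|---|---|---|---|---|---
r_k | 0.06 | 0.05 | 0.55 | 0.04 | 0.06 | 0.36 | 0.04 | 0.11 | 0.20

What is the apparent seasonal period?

The largest autocorrelation is r_3 = 0.55, with weaker echoes at lags 6 (0.36) and 9 (0.20); the remaining lags stay at or below 0.11.
The dominant spike at lag 3 indicates a seasonal period of 3.

3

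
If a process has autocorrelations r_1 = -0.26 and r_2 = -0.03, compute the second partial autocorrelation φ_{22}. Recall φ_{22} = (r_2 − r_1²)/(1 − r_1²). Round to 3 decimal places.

-0.105

φ_{22} = (r_2 − r_1²) / (1 − r_1²)
r_1² = (-0.26)² = 0.0676
Numerator = -0.03 − 0.0676 = -0.0976; denominator = 1 − 0.0676 = 0.9324
φ_{22} = -0.0976 / 0.9324 = -0.105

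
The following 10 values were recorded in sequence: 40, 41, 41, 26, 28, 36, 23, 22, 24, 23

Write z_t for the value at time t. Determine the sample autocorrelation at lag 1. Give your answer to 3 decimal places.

Mean z̄ = (40 + 41 + 41 + 26 + 28 + 36 + 23 + 22 + 24 + 23)/10 = 30.4000
Numerator Σ_{t=1}^{9}(z_t−z̄)(z_{t+1}−z̄) = 286.4400
Denominator Σ(z_t−z̄)² = 594.4000
r_1 = 286.4400 / 594.4000 = 0.482

0.482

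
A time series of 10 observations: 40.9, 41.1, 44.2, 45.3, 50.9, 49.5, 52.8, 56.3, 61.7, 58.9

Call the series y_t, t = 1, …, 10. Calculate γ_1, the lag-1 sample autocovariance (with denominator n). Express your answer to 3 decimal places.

Mean ȳ = (40.9 + 41.1 + 44.2 + 45.3 + 50.9 + 49.5 + 52.8 + 56.3 + 61.7 + 58.9)/10 = 50.1600
Σ_{t=1}^{9}(y_t−ȳ)(y_{t+1}−ȳ) = 348.9564
γ_1 = 348.9564 / 10 = 34.896

34.896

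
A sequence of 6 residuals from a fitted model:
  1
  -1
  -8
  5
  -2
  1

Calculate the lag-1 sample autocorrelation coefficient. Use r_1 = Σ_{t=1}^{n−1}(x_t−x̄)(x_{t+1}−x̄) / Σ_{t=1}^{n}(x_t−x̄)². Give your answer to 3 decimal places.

-0.530

Mean x̄ = (1 − 1 − 8 + 5 − 2 + 1)/6 = -0.6667
Deviations from mean: 1.6667, -0.3333, -7.3333, 5.6667, -1.3333, 1.6667
Numerator Σ_{t=1}^{5}(x_t−x̄)(x_{t+1}−x̄) = -49.4444
Denominator Σ(x_t−x̄)² = 93.3333
r_1 = -49.4444 / 93.3333 = -0.530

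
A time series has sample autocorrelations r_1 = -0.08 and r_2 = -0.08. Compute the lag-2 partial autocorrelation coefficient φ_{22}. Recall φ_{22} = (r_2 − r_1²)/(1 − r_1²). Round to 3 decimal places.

-0.087

φ_{22} = (r_2 − r_1²) / (1 − r_1²)
r_1² = (-0.08)² = 0.0064
Numerator = -0.08 − 0.0064 = -0.0864; denominator = 1 − 0.0064 = 0.9936
φ_{22} = -0.0864 / 0.9936 = -0.087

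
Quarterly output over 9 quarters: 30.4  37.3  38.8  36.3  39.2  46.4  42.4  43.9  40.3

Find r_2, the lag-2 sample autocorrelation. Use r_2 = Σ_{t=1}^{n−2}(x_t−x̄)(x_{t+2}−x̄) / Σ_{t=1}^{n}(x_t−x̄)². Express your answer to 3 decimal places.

Mean x̄ = (30.4 + 37.3 + 38.8 + 36.3 + 39.2 + 46.4 + 42.4 + 43.9 + 40.3)/9 = 39.4444
Numerator Σ_{t=1}^{7}(x_t−x̄)(x_{t+2}−x̄) = 23.6549
Denominator Σ(x_t−x̄)² = 174.4622
r_2 = 23.6549 / 174.4622 = 0.136

0.136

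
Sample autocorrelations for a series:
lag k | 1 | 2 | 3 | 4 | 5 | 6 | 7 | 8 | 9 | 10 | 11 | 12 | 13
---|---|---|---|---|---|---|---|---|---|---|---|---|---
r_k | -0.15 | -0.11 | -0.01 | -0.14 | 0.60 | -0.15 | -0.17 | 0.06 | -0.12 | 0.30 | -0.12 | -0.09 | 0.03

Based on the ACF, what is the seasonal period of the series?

The largest autocorrelation is r_5 = 0.60, with a weaker echo at lag 10 (0.30); the remaining lags stay at or below 0.06.
The dominant spike at lag 5 indicates a seasonal period of 5.

5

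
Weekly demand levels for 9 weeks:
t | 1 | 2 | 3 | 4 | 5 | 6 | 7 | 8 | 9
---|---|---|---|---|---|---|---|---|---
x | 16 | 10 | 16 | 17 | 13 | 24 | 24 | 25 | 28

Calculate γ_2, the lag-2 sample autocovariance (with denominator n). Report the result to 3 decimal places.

8.903

Mean x̄ = (16 + 10 + 16 + 17 + 13 + 24 + 24 + 25 + 28)/9 = 19.2222
Σ_{t=1}^{7}(x_t−x̄)(x_{t+2}−x̄) = 80.1235
γ_2 = 80.1235 / 9 = 8.903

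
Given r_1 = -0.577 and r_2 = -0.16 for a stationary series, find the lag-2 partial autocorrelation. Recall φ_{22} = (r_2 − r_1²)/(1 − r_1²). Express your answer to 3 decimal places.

φ_{22} = (r_2 − r_1²) / (1 − r_1²)
r_1² = (-0.577)² = 0.332929
Numerator = -0.16 − 0.3329 = -0.4929; denominator = 1 − 0.3329 = 0.6671
φ_{22} = -0.4929 / 0.6671 = -0.739

-0.739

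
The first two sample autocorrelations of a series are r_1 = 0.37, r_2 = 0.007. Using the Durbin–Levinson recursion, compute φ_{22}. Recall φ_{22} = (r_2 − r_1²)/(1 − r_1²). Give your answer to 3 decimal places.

φ_{22} = (r_2 − r_1²) / (1 − r_1²)
r_1² = (0.37)² = 0.1369
Numerator = 0.007 − 0.1369 = -0.1299; denominator = 1 − 0.1369 = 0.8631
φ_{22} = -0.1299 / 0.8631 = -0.151

-0.151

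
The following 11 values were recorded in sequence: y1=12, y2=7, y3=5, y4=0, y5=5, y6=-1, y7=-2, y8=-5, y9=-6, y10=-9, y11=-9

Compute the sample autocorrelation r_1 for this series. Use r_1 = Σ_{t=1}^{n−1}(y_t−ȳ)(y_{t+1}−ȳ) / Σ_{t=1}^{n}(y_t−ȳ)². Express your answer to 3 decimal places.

Mean ȳ = (12 + 7 + 5 + 0 + 5 − 1 − 2 − 5 − 6 − 9 − 9)/11 = -0.2727
Numerator Σ_{t=1}^{10}(y_t−ȳ)(y_{t+1}−ȳ) = 289.2893
Denominator Σ(y_t−ȳ)² = 470.1818
r_1 = 289.2893 / 470.1818 = 0.615

0.615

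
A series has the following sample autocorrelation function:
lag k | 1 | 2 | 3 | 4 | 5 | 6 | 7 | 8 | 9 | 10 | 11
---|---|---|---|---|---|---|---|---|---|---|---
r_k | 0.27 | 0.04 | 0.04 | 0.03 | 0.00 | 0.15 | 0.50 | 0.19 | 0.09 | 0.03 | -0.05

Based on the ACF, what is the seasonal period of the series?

The largest autocorrelation is r_7 = 0.50; the remaining lags stay at or below 0.27. The elevated value at lag 1 (0.27), dropping to 0.04 at lag 2, reflects decaying short-term dependence rather than seasonality.
The dominant spike at lag 7 indicates a seasonal period of 7.

7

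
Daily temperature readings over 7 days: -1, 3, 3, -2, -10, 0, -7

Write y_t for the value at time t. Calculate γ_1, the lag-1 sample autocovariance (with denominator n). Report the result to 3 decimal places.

0.571

Mean ȳ = (-1 + 3 + 3 − 2 − 10 + 0 − 7)/7 = -2.0000
Deviations: 1.0000, 5.0000, 5.0000, 0.0000, -8.0000, 2.0000, -5.0000
Σ_{t=1}^{6}(y_t−ȳ)(y_{t+1}−ȳ) = 4.0000
γ_1 = 4.0000 / 7 = 0.571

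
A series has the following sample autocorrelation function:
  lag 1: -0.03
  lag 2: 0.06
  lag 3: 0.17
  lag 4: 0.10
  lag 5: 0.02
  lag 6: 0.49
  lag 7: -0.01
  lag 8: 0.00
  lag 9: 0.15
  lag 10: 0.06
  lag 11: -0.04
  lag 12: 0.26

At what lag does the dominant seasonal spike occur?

The largest autocorrelation is r_6 = 0.49, with a weaker echo at lag 12 (0.26); the remaining lags stay at or below 0.17.
The dominant spike at lag 6 indicates a seasonal period of 6.

6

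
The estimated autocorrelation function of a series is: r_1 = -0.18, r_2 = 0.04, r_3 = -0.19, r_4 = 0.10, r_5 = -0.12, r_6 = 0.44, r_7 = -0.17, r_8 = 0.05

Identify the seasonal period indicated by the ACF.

The largest autocorrelation is r_6 = 0.44; the remaining lags stay at or below 0.10.
The dominant spike at lag 6 indicates a seasonal period of 6.

6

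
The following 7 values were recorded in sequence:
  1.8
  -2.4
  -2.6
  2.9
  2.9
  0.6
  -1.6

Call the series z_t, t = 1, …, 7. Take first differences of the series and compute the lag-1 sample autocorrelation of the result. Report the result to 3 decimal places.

0.110

First differences Δz: -4.2, -0.2, 5.5, 0.0, -2.3, -2.2
Mean of differences = -0.5667
Numerator Σ(Δz_t−Δz̄)(Δz_{t+1}−Δz̄) = 6.1789
Denominator Σ(Δz_t−Δz̄)² = 56.1333
r_1(Δz) = 6.1789 / 56.1333 = 0.110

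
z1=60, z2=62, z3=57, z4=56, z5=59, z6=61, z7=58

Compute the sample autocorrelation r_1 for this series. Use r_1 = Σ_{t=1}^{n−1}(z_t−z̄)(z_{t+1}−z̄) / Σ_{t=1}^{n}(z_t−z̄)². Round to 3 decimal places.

Mean z̄ = (60 + 62 + 57 + 56 + 59 + 61 + 58)/7 = 59.0000
Deviations from mean: 1.0000, 3.0000, -2.0000, -3.0000, 0.0000, 2.0000, -1.0000
Σ(z_t−z̄)(z_{t+1}−z̄) = (3.0000) + (-6.0000) + (6.0000) + (0.0000) + (0.0000) + (-2.0000) = 1.0000
Denominator Σ(z_t−z̄)² = 28.0000
r_1 = 1.0000 / 28.0000 = 0.036

0.036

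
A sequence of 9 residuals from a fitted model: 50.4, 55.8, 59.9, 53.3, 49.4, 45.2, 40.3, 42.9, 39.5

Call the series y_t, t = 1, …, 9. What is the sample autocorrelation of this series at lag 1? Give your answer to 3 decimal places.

0.689

Mean ȳ = (50.4 + 55.8 + 59.9 + 53.3 + 49.4 + 45.2 + 40.3 + 42.9 + 39.5)/9 = 48.5222
Numerator Σ_{t=1}^{8}(y_t−ȳ)(y_{t+1}−ȳ) = 276.3773
Denominator Σ(y_t−ȳ)² = 401.1956
r_1 = 276.3773 / 401.1956 = 0.689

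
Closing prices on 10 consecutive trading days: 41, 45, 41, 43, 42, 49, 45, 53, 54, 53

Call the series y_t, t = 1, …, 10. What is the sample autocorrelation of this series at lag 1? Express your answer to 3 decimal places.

0.508

Mean ȳ = (41 + 45 + 41 + 43 + 42 + 49 + 45 + 53 + 54 + 53)/10 = 46.6000
Numerator Σ_{t=1}^{9}(y_t−ȳ)(y_{t+1}−ȳ) = 124.2400
Denominator Σ(y_t−ȳ)² = 244.4000
r_1 = 124.2400 / 244.4000 = 0.508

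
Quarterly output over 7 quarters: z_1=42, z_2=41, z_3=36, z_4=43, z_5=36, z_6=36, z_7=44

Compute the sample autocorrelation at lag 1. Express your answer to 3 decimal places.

-0.366

Mean z̄ = (42 + 41 + 36 + 43 + 36 + 36 + 44)/7 = 39.7143
Deviations from mean: 2.2857, 1.2857, -3.7143, 3.2857, -3.7143, -3.7143, 4.2857
Σ(z_t−z̄)(z_{t+1}−z̄) = (2.9388) + (-4.7755) + (-12.2041) + (-12.2041) + (13.7959) + (-15.9184) = -28.3673
Denominator Σ(z_t−z̄)² = 77.4286
r_1 = -28.3673 / 77.4286 = -0.366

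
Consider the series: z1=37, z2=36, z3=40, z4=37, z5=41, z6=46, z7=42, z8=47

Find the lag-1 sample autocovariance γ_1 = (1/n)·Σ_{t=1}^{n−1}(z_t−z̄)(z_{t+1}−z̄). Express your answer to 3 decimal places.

Mean z̄ = (37 + 36 + 40 + 37 + 41 + 46 + 42 + 47)/8 = 40.7500
Deviations: -3.7500, -4.7500, -0.7500, -3.7500, 0.2500, 5.2500, 1.2500, 6.2500
Σ_{t=1}^{7}(z_t−z̄)(z_{t+1}−z̄) = 38.9375
γ_1 = 38.9375 / 8 = 4.867

4.867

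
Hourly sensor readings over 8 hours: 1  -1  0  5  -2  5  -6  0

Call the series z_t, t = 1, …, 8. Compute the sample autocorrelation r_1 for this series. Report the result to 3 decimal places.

-0.561

Mean z̄ = (1 − 1 + 0 + 5 − 2 + 5 − 6 + 0)/8 = 0.2500
Σ(z_t−z̄)(z_{t+1}−z̄) = (-0.9375) + (0.3125) + (-1.1875) + (-10.6875) + (-10.6875) + (-29.6875) + (1.5625) = -51.3125
Denominator Σ(z_t−z̄)² = 91.5000
r_1 = -51.3125 / 91.5000 = -0.561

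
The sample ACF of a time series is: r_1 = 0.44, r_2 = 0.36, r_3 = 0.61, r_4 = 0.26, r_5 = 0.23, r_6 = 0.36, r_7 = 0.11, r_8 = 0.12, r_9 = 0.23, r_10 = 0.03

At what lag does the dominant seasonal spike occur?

The largest autocorrelation is r_3 = 0.61; the remaining lags stay at or below 0.44. The elevated value at lag 1 (0.44), dropping to 0.36 at lag 2, reflects decaying short-term dependence rather than seasonality.
The dominant spike at lag 3 indicates a seasonal period of 3.

3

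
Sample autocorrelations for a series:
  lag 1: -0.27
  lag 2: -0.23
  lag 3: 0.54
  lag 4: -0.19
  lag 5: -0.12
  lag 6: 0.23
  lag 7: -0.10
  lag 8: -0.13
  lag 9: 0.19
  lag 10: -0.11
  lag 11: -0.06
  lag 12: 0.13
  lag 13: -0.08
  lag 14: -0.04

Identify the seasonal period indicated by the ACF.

The largest autocorrelation is r_3 = 0.54, with weaker echoes at lags 6 (0.23) and 9 (0.19); the remaining lags stay at or below 0.13.
The dominant spike at lag 3 indicates a seasonal period of 3.

3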